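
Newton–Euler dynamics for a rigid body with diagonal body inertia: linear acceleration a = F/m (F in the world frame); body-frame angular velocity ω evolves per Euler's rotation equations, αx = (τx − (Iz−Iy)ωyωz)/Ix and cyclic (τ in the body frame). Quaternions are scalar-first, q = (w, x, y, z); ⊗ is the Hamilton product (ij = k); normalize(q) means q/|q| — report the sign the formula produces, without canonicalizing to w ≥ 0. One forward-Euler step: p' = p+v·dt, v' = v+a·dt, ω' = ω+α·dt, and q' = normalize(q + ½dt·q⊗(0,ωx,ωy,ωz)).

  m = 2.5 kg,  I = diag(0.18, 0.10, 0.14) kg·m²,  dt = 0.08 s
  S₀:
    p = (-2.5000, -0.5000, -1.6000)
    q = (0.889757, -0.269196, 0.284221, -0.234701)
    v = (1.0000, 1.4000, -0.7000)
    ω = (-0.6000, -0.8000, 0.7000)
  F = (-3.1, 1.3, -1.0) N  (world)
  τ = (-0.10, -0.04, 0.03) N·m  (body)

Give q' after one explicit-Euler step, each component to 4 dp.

q' = (0.8979, -0.2898, 0.2686, -0.1941)

2q̇ = q⊗(0,ω) = (0.2301499, -0.5226603, -0.3825478, 1.0087193)
q' = normalize(q + ½dt·q⊗(0,ω)) = (0.8979, -0.2898, 0.2686, -0.1941)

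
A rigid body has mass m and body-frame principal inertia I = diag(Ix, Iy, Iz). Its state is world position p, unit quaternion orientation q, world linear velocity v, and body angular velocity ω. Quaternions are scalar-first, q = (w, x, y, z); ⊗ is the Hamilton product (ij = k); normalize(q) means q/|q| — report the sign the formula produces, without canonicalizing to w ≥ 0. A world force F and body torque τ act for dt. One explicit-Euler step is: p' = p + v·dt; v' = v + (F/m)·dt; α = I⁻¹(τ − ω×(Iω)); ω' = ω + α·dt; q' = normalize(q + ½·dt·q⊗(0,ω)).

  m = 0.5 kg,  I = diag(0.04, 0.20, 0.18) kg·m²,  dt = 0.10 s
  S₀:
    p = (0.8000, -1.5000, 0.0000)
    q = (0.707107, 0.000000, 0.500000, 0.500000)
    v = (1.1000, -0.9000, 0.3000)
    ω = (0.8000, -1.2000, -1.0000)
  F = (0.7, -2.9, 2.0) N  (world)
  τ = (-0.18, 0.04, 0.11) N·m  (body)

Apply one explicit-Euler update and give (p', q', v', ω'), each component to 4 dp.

linear accel F/m = (1.4000, -5.8000, 4.0000)
p + v·dt = (0.9100, -1.5900, 0.0300)
v' = v + a·dt = (1.2400, -1.4800, 0.7000)
gyro term ω×Iω = (-0.0240, 0.1120, -0.1536)
angular accel α = (-3.9000, -0.3600, 1.4644)
ω + α·dt = (0.4100, -1.2360, -0.8536)
Hamilton product q⊗(0,ω) = (1.1000000, 0.6656856, -0.4485284, -1.1071070)
q + ½dt·q⊗(0,ω), renormalized = (0.7592, 0.0332, 0.4757, 0.4429)

p' = (0.9100, -1.5900, 0.0300)
q' = (0.7592, 0.0332, 0.4757, 0.4429)
v' = (1.2400, -1.4800, 0.7000)
ω' = (0.4100, -1.2360, -0.8536)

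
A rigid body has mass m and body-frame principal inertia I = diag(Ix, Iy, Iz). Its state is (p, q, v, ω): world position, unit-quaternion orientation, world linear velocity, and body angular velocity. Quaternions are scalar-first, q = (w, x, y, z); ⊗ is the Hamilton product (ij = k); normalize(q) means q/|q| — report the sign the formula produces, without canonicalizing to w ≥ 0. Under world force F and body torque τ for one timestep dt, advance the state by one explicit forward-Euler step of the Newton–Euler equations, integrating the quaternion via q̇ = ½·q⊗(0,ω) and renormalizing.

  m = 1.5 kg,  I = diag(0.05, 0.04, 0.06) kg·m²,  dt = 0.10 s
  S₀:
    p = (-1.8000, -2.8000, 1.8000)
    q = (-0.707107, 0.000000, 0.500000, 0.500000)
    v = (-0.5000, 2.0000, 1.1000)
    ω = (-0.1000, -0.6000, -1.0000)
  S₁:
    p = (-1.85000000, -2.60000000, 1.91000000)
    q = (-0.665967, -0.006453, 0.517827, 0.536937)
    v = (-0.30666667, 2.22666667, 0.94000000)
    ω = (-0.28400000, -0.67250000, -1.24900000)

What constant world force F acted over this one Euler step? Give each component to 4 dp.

F = (2.9000, 3.4000, -2.4000)

v₁ − v₀ = (0.19333333, 0.22666667, -0.16000000)
applied force F = (2.9000, 3.4000, -2.4000)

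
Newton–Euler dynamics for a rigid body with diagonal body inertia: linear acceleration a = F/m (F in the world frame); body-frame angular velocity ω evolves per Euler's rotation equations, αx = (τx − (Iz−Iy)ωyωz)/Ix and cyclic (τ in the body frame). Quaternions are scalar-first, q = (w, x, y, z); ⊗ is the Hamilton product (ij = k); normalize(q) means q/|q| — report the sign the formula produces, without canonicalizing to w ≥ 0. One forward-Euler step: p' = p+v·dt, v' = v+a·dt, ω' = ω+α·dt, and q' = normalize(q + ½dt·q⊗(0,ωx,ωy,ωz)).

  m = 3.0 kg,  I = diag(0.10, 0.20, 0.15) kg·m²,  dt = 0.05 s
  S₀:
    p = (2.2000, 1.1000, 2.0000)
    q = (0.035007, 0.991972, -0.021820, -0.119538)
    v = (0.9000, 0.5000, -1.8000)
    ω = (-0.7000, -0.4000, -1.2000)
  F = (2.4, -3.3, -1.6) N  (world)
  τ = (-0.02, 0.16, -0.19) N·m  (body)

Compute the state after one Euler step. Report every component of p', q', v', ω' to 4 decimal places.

p' = p + v·dt = (2.2450, 1.1250, 1.9100)
new velocity v' = (0.9400, 0.4450, -1.8267)
(τ − ω×Iω)/I = (0.0400, 1.0100, -1.4533)
new body rate ω' = (-0.6980, -0.3495, -1.2727)
q⊗(0,ω) = (0.5422068, -0.0461361, 1.2600402, -0.4540712)
q + ½dt·q⊗(0,ω), renormalized = (0.0485, 0.9902, 0.0097, -0.1308)

p' = (2.2450, 1.1250, 1.9100)
q' = (0.0485, 0.9902, 0.0097, -0.1308)
v' = (0.9400, 0.4450, -1.8267)
ω' = (-0.6980, -0.3495, -1.2727)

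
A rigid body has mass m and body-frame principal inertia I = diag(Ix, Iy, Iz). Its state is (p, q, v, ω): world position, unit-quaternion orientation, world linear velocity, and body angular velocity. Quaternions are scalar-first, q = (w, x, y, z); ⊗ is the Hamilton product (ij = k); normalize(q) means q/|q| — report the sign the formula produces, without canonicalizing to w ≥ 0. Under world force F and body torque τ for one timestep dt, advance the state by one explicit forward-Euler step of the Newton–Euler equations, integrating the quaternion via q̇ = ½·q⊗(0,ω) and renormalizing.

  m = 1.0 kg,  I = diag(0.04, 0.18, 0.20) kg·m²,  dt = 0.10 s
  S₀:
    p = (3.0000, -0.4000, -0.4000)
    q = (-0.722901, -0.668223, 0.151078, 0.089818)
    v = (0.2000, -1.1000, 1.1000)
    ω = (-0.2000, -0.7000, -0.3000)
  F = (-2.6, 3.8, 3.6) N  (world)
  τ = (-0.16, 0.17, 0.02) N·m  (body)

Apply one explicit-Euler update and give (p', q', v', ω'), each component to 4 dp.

a = F/m = (-2.6000, 3.8000, 3.6000)
new position p' = (3.0200, -0.5100, -0.2900)
v + (F/m)dt = (-0.0600, -0.7200, 1.4600)
ω×(Iω) gyroscopic = (0.0042, -0.0096, 0.0196)
α = I⁻¹(τ − ω×Iω) = (-4.1050, 0.9978, 0.0020)
new body rate ω' = (-0.6105, -0.6002, -0.2998)
2q̇ = q⊗(0,ω) = (-0.0009446, 0.1621294, 0.2876002, 0.7148420)
q' = normalize(q + ½dt·q⊗(0,ω)) = (-0.7224, -0.6596, 0.1653, 0.1255)

p' = (3.0200, -0.5100, -0.2900)
q' = (-0.7224, -0.6596, 0.1653, 0.1255)
v' = (-0.0600, -0.7200, 1.4600)
ω' = (-0.6105, -0.6002, -0.2998)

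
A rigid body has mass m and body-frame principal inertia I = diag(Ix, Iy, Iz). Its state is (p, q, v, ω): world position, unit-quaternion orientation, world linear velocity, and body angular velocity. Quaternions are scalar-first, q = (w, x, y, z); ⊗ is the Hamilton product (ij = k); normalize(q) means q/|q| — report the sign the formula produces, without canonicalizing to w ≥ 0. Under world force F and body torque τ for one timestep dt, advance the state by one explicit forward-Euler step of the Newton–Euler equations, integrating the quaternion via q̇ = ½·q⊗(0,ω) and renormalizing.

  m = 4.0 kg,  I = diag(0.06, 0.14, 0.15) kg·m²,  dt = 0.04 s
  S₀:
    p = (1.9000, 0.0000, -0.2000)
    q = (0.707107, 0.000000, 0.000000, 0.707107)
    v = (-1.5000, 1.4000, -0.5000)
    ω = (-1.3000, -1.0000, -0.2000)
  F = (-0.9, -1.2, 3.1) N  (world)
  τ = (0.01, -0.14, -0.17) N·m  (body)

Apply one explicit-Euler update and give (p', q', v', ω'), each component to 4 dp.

p' = (1.8400, 0.0560, -0.2200)
q' = (0.7095, -0.0042, -0.0325, 0.7039)
v' = (-1.5090, 1.3880, -0.4690)
ω' = (-1.2947, -1.0333, -0.2731)

p + v·dt = (1.8400, 0.0560, -0.2200)
new velocity v' = (-1.5090, 1.3880, -0.4690)
gyro term ω×Iω = (0.0020, -0.0234, 0.1040)
(τ − ω×Iω)/I = (0.1333, -0.8329, -1.8267)
new body rate ω' = (-1.2947, -1.0333, -0.2731)
2q̇ = q⊗(0,ω) = (0.1414214, -0.2121321, -1.6263461, -0.1414214)
q + ½dt·q⊗(0,ω), renormalized = (0.7095, -0.0042, -0.0325, 0.7039)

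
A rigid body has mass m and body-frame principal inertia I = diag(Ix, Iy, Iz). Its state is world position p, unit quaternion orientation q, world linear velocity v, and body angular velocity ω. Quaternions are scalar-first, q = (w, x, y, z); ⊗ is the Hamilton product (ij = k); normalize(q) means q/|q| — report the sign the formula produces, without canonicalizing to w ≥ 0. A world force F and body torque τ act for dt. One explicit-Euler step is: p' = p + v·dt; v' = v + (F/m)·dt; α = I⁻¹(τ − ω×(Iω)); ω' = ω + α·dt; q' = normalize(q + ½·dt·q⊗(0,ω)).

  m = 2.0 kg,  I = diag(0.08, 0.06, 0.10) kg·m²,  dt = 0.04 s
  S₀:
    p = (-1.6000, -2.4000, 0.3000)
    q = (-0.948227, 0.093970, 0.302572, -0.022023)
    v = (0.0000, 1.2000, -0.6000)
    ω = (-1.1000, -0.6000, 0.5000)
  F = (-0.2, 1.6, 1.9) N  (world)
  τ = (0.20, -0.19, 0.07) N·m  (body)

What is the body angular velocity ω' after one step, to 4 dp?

ω' = (-0.9940, -0.7340, 0.5333)

ω×(Iω) gyroscopic = (-0.0120, 0.0110, -0.0132)
(τ − ω×Iω)/I = (2.6500, -3.3500, 0.8320)
ω' = ω + α·dt = (-0.9940, -0.7340, 0.5333)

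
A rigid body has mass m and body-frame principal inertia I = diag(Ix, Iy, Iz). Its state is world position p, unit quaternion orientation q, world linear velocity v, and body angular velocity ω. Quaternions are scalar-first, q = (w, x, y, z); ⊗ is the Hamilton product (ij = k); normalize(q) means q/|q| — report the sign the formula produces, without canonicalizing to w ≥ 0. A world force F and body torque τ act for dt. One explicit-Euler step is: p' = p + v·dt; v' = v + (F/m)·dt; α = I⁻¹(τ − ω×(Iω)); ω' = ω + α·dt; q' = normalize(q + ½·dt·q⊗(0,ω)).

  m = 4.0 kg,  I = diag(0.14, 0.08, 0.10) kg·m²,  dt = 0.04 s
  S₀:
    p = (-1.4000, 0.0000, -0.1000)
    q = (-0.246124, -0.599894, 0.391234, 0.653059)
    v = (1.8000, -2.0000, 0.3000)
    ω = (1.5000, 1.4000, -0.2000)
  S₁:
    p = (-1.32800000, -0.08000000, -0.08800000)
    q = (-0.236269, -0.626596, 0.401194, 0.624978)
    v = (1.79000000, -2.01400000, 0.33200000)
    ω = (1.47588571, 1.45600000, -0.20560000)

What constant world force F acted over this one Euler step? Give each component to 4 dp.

velocity change Δv = (-0.01000000, -0.01400000, 0.03200000)
applied force F = (-1.0000, -1.4000, 3.2000)

F = (-1.0000, -1.4000, 3.2000)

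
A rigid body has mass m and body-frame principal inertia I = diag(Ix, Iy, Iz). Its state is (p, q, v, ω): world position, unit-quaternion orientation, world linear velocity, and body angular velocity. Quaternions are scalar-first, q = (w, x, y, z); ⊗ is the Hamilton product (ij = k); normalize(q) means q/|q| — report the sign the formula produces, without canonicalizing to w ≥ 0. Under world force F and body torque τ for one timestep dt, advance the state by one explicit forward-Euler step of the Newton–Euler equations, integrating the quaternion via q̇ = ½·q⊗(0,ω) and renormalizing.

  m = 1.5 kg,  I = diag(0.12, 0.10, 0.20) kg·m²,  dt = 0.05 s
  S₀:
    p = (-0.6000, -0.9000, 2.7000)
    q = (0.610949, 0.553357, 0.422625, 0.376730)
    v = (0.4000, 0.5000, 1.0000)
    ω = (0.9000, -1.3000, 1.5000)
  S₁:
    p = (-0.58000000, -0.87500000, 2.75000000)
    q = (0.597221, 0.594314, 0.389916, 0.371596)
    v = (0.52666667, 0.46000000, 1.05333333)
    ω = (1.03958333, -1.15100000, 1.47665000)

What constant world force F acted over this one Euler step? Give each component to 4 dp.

Δv = v₁−v₀ = (0.12666667, -0.04000000, 0.05333333)
applied force F = (3.8000, -1.2000, 1.6000)

F = (3.8000, -1.2000, 1.6000)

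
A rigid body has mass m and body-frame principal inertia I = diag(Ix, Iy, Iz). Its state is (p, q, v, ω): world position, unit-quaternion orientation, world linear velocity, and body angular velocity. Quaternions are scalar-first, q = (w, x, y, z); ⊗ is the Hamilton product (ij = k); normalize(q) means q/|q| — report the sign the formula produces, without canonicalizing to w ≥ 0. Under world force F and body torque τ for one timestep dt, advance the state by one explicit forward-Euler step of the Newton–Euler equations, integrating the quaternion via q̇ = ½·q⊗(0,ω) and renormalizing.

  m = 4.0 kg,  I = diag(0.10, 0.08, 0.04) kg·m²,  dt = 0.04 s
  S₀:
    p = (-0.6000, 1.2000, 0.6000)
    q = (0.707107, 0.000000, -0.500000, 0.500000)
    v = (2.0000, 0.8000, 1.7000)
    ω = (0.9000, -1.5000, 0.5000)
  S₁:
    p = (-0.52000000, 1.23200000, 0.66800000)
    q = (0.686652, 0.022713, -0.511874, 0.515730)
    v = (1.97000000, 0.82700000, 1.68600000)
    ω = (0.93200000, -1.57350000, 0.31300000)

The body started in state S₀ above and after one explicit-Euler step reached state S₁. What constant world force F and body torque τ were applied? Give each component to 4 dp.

F = (-3.0000, 2.7000, -1.4000)
τ = (0.1100, -0.1200, -0.1600)

velocity change Δv = (-0.03000000, 0.02700000, -0.01400000)
applied force F = (-3.0000, 2.7000, -1.4000)
rate change Δω = (0.03200000, -0.07350000, -0.18700000)
precession coupling = (0.0300, 0.0270, 0.0270)
I·α + gyro = (0.1100, -0.1200, -0.1600)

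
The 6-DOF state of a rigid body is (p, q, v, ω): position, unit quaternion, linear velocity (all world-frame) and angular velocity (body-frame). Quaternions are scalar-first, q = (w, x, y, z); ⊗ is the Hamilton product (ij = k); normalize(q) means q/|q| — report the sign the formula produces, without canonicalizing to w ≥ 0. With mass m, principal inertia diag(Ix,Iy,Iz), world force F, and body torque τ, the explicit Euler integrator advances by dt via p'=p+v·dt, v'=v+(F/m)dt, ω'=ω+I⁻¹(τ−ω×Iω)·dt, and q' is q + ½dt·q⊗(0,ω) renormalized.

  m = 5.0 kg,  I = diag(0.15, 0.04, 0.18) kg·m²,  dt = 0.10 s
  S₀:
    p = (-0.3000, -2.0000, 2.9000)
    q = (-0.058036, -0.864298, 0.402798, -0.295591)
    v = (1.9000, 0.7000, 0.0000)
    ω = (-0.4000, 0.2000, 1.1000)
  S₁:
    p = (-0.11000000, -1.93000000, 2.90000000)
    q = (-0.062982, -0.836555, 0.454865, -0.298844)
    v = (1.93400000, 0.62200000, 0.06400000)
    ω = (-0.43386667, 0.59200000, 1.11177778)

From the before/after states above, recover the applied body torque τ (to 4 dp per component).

τ = (-0.0200, 0.1700, 0.0300)

Δω = ω₁−ω₀ = (-0.03386667, 0.39200000, 0.01177778)
τ = I·(Δω/dt) + ω₀×(Iω₀) = (-0.0200, 0.1700, 0.0300)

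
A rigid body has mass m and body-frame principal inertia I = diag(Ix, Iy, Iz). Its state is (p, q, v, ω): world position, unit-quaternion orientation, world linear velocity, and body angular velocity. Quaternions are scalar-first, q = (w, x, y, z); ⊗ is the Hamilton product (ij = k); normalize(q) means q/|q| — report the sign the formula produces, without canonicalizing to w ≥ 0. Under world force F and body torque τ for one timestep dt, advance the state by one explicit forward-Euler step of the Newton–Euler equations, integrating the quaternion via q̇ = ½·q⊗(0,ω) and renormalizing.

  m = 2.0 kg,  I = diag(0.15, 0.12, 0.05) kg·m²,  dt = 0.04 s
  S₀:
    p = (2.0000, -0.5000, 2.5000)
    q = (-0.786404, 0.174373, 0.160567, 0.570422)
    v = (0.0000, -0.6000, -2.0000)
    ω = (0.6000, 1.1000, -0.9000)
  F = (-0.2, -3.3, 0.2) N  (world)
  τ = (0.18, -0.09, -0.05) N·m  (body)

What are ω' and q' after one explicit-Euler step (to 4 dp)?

ω' = (0.6295, 1.0880, -0.9242)
q' = (-0.7814, 0.1494, 0.1532, 0.5862)

angular accel α = (0.7380, -0.3000, -0.6040)
ω + α·dt = (0.6295, 1.0880, -0.9242)
Hamilton product q⊗(0,ω) = (0.2321323, -1.2438169, -0.3658555, 0.8032337)
q' = normalize(q + ½dt·q⊗(0,ω)) = (-0.7814, 0.1494, 0.1532, 0.5862)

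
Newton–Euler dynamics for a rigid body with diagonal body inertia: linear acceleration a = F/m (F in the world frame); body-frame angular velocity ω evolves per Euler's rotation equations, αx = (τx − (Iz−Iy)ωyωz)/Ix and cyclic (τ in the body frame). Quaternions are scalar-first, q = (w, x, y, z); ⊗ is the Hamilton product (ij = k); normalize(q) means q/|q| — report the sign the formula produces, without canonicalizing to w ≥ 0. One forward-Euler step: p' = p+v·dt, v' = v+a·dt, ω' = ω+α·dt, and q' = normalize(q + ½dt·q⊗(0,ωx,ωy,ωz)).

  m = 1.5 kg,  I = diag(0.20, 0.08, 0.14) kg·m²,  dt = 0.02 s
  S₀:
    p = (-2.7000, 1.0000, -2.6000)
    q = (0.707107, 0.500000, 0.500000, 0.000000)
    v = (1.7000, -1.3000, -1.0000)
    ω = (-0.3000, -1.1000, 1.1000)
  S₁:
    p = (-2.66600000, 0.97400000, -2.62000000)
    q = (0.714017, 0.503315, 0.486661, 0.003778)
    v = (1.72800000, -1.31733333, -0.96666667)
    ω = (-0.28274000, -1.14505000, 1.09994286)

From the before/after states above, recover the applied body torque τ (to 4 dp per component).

τ = (0.1000, -0.2000, -0.0400)

ω₁ − ω₀ = (0.01726000, -0.04505000, -0.00005714)
ω₀×(Iω₀) = (-0.0726, -0.0198, -0.0396)
applied torque τ = (0.1000, -0.2000, -0.0400)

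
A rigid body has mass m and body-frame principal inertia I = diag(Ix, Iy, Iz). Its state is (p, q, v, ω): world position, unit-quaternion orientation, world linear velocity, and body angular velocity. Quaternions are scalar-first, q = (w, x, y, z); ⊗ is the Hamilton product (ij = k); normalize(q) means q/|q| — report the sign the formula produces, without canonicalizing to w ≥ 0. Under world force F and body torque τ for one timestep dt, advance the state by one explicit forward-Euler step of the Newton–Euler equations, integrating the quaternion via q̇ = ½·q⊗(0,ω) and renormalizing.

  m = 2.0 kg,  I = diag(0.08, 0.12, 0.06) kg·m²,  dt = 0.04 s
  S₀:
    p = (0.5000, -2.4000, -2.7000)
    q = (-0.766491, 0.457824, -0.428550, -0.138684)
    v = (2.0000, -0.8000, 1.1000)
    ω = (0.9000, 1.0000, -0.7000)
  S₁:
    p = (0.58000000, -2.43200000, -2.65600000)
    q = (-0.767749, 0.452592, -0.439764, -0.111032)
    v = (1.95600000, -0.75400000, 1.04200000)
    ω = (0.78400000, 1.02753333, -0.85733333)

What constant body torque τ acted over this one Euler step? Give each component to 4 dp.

τ = (-0.1900, 0.0700, -0.2000)

rate change Δω = (-0.11600000, 0.02753333, -0.15733333)
I·α + gyro = (-0.1900, 0.0700, -0.2000)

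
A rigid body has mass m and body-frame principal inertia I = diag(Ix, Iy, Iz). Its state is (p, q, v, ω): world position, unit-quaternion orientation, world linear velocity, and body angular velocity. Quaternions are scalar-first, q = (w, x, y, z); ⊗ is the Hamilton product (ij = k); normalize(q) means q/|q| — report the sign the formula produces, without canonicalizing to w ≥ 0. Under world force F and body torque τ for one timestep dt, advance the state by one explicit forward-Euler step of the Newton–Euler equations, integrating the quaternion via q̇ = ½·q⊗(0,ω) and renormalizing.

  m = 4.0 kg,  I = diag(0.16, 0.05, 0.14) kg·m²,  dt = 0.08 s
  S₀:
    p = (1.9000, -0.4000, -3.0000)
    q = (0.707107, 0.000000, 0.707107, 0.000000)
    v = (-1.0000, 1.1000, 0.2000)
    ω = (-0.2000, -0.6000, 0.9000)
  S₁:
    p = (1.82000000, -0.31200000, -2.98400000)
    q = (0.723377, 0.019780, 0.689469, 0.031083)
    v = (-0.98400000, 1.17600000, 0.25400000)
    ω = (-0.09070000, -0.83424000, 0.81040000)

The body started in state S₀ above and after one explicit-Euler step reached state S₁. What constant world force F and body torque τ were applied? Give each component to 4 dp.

Δω = ω₁−ω₀ = (0.10930000, -0.23424000, -0.08960000)
I·α + gyro = (0.1700, -0.1500, -0.1700)
velocity change Δv = (0.01600000, 0.07600000, 0.05400000)
F = m·Δv/dt = (0.8000, 3.8000, 2.7000)

F = (0.8000, 3.8000, 2.7000)
τ = (0.1700, -0.1500, -0.1700)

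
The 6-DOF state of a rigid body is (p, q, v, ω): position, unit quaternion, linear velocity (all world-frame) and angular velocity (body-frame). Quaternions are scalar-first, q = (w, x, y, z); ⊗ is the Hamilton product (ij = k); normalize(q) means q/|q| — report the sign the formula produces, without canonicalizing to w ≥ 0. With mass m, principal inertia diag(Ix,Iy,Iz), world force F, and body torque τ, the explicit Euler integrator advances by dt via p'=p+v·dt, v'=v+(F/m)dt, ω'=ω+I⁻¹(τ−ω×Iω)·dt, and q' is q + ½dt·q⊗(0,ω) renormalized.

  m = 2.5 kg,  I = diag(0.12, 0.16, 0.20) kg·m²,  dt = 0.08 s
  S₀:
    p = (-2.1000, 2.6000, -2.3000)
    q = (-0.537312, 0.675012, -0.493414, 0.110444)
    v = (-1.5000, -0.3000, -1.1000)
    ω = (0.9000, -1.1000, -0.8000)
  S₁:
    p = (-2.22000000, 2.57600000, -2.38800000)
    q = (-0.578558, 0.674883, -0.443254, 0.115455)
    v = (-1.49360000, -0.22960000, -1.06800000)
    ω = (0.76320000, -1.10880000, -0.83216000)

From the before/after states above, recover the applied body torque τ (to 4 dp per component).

Δω = ω₁−ω₀ = (-0.13680000, -0.00880000, -0.03216000)
applied torque τ = (-0.1700, 0.0400, -0.1200)

τ = (-0.1700, 0.0400, -0.1200)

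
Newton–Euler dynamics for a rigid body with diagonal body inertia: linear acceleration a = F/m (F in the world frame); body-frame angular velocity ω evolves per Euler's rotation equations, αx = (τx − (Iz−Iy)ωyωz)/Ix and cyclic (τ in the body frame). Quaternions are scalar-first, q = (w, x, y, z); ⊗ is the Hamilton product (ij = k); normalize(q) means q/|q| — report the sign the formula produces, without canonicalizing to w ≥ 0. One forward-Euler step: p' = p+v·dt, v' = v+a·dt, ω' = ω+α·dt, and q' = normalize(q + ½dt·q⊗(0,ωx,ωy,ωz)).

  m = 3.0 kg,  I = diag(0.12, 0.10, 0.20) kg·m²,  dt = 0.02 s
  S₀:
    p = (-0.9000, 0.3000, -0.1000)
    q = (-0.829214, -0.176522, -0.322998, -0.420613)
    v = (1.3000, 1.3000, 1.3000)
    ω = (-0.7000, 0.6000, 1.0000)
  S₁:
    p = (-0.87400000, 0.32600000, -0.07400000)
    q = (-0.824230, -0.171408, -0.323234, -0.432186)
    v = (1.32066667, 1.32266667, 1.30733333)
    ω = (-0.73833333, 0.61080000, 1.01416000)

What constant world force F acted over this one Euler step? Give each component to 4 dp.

Δv = v₁−v₀ = (0.02066667, 0.02266667, 0.00733333)
applied force F = (3.1000, 3.4000, 1.1000)

F = (3.1000, 3.4000, 1.1000)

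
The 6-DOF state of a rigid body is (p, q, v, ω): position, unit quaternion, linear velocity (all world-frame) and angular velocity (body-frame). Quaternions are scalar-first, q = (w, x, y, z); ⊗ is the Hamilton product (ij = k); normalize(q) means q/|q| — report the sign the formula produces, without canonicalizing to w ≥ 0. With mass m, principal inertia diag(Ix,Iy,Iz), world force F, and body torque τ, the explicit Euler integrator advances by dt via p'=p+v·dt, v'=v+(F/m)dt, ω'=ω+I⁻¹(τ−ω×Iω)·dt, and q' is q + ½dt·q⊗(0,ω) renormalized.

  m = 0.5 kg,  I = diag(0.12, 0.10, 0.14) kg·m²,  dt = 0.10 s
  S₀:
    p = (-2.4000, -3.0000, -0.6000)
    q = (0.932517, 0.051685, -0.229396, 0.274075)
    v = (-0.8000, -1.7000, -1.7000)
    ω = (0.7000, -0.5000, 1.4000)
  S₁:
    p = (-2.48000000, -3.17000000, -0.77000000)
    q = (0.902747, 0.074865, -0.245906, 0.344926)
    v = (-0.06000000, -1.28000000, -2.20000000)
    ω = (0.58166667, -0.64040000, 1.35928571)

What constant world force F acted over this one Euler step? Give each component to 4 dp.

F = (3.7000, 2.1000, -2.5000)

velocity change Δv = (0.74000000, 0.42000000, -0.50000000)
F = m·Δv/dt = (3.7000, 2.1000, -2.5000)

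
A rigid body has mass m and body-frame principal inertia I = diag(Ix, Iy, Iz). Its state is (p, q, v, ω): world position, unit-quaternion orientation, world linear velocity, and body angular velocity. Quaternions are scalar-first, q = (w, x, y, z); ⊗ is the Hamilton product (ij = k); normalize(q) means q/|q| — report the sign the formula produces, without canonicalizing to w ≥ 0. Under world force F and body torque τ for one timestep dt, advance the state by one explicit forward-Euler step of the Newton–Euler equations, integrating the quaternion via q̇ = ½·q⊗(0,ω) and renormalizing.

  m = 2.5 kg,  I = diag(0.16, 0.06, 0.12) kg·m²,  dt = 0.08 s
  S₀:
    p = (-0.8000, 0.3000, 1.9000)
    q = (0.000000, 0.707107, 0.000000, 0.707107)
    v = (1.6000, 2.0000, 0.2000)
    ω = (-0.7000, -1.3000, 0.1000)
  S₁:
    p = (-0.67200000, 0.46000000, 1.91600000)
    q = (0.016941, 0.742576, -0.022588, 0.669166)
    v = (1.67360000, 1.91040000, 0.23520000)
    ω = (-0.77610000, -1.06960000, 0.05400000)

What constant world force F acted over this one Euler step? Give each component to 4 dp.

v₁ − v₀ = (0.07360000, -0.08960000, 0.03520000)
m·(v₁−v₀)/dt = (2.3000, -2.8000, 1.1000)

F = (2.3000, -2.8000, 1.1000)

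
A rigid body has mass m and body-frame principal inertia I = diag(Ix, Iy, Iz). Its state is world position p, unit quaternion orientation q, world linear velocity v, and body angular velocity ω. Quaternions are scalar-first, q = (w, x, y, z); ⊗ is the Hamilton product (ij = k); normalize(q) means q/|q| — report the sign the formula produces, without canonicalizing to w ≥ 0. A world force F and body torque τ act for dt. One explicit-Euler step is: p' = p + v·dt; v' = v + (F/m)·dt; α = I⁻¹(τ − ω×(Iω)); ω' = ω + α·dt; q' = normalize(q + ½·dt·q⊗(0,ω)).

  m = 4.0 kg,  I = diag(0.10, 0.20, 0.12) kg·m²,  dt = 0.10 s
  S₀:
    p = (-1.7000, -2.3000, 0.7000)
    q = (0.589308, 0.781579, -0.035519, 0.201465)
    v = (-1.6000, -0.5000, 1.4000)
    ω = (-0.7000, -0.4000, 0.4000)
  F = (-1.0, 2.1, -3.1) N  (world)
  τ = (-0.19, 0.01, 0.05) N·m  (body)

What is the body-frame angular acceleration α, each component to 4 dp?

gyro term ω×Iω = (0.0128, 0.0056, 0.0280)
α = I⁻¹(τ − ω×Iω) = (-2.0280, 0.0220, 0.1833)

α = (-2.0280, 0.0220, 0.1833)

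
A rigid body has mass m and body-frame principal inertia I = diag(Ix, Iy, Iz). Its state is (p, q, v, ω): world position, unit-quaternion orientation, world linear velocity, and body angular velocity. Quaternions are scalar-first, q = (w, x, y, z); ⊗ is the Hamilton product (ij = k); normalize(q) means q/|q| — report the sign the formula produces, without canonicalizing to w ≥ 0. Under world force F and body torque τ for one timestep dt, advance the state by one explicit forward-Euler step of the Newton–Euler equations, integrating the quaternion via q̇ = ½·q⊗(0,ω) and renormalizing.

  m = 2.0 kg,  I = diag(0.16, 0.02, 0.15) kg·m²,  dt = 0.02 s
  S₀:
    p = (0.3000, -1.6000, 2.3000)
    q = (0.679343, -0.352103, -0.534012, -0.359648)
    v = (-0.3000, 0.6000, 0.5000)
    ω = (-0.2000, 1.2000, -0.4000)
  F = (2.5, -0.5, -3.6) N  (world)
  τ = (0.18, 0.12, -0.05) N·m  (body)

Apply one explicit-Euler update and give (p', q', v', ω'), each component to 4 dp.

p' = (0.2940, -1.5880, 2.3100)
q' = (0.6836, -0.3470, -0.5265, -0.3676)
v' = (-0.2750, 0.5950, 0.4640)
ω' = (-0.1697, 1.3192, -0.4111)

linear accel F/m = (1.2500, -0.2500, -1.8000)
p' = p + v·dt = (0.2940, -1.5880, 2.3100)
v' = v + a·dt = (-0.2750, 0.5950, 0.4640)
(τ − ω×Iω)/I = (1.5150, 5.9600, -0.5573)
ω' = ω + α·dt = (-0.1697, 1.3192, -0.4111)
q⊗(0,ω) = (0.4265346, 0.5093138, 0.7463000, -0.8010632)
updated quaternion q' = (0.6836, -0.3470, -0.5265, -0.3676)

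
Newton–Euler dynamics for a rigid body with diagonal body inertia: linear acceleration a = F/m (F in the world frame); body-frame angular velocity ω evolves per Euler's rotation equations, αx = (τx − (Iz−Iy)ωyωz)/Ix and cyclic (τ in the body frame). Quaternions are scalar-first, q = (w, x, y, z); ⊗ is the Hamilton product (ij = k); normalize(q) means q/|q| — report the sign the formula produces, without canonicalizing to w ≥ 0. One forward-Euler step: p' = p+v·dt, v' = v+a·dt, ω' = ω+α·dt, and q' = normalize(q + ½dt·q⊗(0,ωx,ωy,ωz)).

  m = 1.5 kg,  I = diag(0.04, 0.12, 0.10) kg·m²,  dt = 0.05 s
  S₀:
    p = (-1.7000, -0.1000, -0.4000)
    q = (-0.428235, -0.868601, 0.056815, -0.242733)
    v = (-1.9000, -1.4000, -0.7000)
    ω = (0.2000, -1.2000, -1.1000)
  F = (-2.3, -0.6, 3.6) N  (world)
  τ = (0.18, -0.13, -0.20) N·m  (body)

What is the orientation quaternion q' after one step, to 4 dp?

q⊗(0,ω) = (-0.0251081, -0.4394231, -0.4901257, 1.5020167)
q + ½dt·q⊗(0,ω), renormalized = (-0.4285, -0.8788, 0.0445, -0.2050)

q' = (-0.4285, -0.8788, 0.0445, -0.2050)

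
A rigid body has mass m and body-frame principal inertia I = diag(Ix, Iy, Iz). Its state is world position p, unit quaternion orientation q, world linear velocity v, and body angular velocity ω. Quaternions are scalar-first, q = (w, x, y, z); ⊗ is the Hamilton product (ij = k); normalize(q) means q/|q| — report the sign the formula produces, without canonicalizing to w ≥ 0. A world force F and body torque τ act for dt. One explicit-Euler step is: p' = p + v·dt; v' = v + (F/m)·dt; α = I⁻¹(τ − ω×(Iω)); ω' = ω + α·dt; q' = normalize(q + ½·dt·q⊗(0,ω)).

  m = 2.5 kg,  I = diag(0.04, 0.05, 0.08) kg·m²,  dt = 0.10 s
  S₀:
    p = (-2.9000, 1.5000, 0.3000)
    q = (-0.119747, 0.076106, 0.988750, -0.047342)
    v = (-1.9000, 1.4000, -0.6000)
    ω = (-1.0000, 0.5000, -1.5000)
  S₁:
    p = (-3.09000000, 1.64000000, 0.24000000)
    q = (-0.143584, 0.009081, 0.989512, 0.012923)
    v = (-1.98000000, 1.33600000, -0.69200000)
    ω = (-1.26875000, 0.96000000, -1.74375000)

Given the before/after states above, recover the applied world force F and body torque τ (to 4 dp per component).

v₁ − v₀ = (-0.08000000, -0.06400000, -0.09200000)
F = m·Δv/dt = (-2.0000, -1.6000, -2.3000)
rate change Δω = (-0.26875000, 0.46000000, -0.24375000)
ω₀×(Iω₀) = (-0.0225, -0.0600, -0.0050)
applied torque τ = (-0.1300, 0.1700, -0.2000)

F = (-2.0000, -1.6000, -2.3000)
τ = (-0.1300, 0.1700, -0.2000)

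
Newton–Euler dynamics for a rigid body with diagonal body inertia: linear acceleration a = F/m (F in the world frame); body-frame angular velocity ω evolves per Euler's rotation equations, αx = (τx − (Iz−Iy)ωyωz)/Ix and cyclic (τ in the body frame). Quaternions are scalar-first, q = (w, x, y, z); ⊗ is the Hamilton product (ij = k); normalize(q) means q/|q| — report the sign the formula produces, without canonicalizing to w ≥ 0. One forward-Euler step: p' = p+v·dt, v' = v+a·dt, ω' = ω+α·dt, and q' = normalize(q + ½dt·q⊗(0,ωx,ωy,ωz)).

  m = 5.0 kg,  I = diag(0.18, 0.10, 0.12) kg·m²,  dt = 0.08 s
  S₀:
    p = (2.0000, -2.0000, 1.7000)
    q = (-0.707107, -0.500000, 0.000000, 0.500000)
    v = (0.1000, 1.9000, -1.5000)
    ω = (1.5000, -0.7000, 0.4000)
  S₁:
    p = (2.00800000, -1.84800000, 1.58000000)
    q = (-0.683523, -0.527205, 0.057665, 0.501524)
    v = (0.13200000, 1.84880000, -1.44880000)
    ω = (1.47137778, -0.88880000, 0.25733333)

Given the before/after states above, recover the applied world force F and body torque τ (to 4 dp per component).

F = (2.0000, -3.2000, 3.2000)
τ = (-0.0700, -0.2000, -0.1300)

Δv = v₁−v₀ = (0.03200000, -0.05120000, 0.05120000)
F = m·Δv/dt = (2.0000, -3.2000, 3.2000)
rate change Δω = (-0.02862222, -0.18880000, -0.14266667)
τ = I·(Δω/dt) + ω₀×(Iω₀) = (-0.0700, -0.2000, -0.1300)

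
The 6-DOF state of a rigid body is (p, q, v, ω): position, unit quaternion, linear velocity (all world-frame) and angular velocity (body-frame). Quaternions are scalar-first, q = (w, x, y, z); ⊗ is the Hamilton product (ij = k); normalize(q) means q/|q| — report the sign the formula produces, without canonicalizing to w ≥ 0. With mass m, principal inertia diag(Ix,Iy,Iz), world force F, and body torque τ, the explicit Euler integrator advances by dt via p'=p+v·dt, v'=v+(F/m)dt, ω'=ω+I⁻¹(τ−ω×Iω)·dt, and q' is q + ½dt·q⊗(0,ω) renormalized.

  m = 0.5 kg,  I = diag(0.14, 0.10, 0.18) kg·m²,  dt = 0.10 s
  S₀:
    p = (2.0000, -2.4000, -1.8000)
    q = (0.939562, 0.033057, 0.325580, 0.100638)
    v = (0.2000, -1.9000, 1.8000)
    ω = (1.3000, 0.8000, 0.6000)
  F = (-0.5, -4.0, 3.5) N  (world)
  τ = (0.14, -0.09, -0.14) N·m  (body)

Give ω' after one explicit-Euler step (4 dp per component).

ω' = (1.3726, 0.7412, 0.5453)

ω×(Iω) gyroscopic = (0.0384, -0.0312, -0.0416)
(τ − ω×Iω)/I = (0.7257, -0.5880, -0.5467)
ω + α·dt = (1.3726, 0.7412, 0.5453)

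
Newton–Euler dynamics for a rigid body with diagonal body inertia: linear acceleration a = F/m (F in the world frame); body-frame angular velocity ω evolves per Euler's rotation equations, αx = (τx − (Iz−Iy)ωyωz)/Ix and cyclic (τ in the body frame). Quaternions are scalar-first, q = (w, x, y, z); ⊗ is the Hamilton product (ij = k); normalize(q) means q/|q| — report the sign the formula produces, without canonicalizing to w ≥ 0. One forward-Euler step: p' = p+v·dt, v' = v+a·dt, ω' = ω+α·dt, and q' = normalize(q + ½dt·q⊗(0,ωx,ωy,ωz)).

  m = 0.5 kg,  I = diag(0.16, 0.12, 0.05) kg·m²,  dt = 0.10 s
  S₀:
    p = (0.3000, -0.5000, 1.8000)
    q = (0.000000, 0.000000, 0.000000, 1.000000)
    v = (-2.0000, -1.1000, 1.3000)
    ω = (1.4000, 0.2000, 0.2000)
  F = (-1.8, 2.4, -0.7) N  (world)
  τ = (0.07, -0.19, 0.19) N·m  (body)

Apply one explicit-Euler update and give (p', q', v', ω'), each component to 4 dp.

a = (-3.6000, 4.8000, -1.4000)
p' = p + v·dt = (0.1000, -0.6100, 1.9300)
v' = v + a·dt = (-2.3600, -0.6200, 1.1600)
precession coupling ω×(Iω) = (-0.0028, 0.0308, -0.0112)
(τ − ω×Iω)/I = (0.4550, -1.8400, 4.0240)
ω' = ω + α·dt = (1.4455, 0.0160, 0.6024)
Hamilton product q⊗(0,ω) = (-0.2000000, -0.2000000, 1.4000000, 0.0000000)
q + ½dt·q⊗(0,ω), renormalized = (-0.0100, -0.0100, 0.0698, 0.9975)

p' = (0.1000, -0.6100, 1.9300)
q' = (-0.0100, -0.0100, 0.0698, 0.9975)
v' = (-2.3600, -0.6200, 1.1600)
ω' = (1.4455, 0.0160, 0.6024)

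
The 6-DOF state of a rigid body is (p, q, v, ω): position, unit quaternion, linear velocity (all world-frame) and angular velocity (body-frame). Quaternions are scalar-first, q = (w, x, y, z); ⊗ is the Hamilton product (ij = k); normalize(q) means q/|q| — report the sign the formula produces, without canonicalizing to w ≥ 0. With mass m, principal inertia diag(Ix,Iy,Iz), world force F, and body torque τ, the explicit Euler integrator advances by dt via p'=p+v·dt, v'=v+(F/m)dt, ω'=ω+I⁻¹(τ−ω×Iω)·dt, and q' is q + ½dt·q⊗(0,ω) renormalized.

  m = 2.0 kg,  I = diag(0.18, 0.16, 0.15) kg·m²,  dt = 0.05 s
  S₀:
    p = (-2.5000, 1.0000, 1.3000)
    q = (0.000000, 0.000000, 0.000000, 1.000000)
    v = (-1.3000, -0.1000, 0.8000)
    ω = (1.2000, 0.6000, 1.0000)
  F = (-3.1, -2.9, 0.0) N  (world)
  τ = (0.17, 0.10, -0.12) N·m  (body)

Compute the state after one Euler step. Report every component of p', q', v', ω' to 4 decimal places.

precession coupling ω×(Iω) = (-0.0060, 0.0360, -0.0144)
(τ − ω×Iω)/I = (0.9778, 0.4000, -0.7040)
ω + α·dt = (1.2489, 0.6200, 0.9648)
2q̇ = q⊗(0,ω) = (-1.0000000, -0.6000000, 1.2000000, 0.0000000)
updated quaternion q' = (-0.0250, -0.0150, 0.0300, 0.9991)
linear accel F/m = (-1.5500, -1.4500, 0.0000)
p + v·dt = (-2.5650, 0.9950, 1.3400)
v + (F/m)dt = (-1.3775, -0.1725, 0.8000)

p' = (-2.5650, 0.9950, 1.3400)
q' = (-0.0250, -0.0150, 0.0300, 0.9991)
v' = (-1.3775, -0.1725, 0.8000)
ω' = (1.2489, 0.6200, 0.9648)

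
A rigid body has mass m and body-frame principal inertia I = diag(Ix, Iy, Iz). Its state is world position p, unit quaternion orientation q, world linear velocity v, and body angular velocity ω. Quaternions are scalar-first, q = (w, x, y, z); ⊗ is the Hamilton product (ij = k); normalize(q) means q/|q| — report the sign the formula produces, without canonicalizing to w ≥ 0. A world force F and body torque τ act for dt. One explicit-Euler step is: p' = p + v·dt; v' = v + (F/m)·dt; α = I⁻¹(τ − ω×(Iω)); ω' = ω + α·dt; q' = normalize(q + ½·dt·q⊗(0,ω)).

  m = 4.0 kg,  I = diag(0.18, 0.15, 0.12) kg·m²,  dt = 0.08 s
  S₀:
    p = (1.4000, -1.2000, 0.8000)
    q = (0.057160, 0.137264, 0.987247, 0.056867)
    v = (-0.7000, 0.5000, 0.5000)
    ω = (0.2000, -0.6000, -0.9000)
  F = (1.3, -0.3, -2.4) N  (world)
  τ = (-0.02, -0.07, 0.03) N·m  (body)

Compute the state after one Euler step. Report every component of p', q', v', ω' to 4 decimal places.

p' = (1.3440, -1.1600, 0.8400)
q' = (0.0817, 0.1034, 0.9903, 0.0436)
v' = (-0.6740, 0.4940, 0.4520)
ω' = (0.1983, -0.6316, -0.8824)

gyro term ω×Iω = (-0.0162, -0.0108, 0.0036)
angular accel α = (-0.0211, -0.3947, 0.2200)
ω' = ω + α·dt = (0.1983, -0.6316, -0.8824)
2q̇ = q⊗(0,ω) = (0.6160757, -0.8429701, 0.1006150, -0.3312518)
updated quaternion q' = (0.0817, 0.1034, 0.9903, 0.0436)
a = F/m = (0.3250, -0.0750, -0.6000)
p' = p + v·dt = (1.3440, -1.1600, 0.8400)
v' = v + a·dt = (-0.6740, 0.4940, 0.4520)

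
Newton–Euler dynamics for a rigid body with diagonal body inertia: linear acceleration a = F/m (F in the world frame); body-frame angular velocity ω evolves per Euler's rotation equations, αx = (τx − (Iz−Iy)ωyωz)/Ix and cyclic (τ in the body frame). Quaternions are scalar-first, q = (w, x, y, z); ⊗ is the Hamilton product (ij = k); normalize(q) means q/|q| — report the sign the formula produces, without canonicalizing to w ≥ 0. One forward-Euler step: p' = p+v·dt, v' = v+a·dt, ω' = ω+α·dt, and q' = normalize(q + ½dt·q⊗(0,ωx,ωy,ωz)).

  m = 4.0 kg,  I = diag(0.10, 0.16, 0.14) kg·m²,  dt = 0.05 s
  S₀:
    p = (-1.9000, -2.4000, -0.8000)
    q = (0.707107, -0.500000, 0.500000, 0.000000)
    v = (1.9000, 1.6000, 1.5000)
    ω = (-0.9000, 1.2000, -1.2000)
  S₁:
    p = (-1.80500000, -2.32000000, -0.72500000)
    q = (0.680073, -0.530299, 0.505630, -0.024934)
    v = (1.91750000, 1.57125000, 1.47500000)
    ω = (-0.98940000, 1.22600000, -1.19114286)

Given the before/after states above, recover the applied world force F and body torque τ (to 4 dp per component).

Δv = v₁−v₀ = (0.01750000, -0.02875000, -0.02500000)
applied force F = (1.4000, -2.3000, -2.0000)
rate change Δω = (-0.08940000, 0.02600000, 0.00885714)
gyro term ω₀×Iω₀ = (0.0288, -0.0432, -0.0648)
applied torque τ = (-0.1500, 0.0400, -0.0400)

F = (1.4000, -2.3000, -2.0000)
τ = (-0.1500, 0.0400, -0.0400)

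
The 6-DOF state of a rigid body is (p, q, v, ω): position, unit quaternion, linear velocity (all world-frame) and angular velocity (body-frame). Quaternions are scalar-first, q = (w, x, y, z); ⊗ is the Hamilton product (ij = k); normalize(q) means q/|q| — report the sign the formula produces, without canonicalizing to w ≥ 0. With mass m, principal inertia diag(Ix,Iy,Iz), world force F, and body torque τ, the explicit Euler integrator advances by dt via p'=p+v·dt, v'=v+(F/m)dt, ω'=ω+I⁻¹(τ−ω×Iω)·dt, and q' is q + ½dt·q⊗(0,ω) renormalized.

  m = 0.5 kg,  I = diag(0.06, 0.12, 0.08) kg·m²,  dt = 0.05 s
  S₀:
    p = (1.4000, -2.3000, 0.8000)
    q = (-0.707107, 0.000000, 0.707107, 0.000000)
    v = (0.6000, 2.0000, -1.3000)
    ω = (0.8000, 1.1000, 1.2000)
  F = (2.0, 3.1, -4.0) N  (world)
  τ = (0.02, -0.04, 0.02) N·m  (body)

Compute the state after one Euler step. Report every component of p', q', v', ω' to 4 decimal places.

a = (4.0000, 6.2000, -8.0000)
new position p' = (1.4300, -2.2000, 0.7350)
v + (F/m)dt = (0.8000, 2.3100, -1.7000)
ω×(Iω) gyroscopic = (-0.0528, -0.0192, 0.0528)
α = I⁻¹(τ − ω×Iω) = (1.2133, -0.1733, -0.4100)
ω + α·dt = (0.8607, 1.0913, 1.1795)
Hamilton product q⊗(0,ω) = (-0.7778177, 0.2828428, -0.7778177, -1.4142140)
updated quaternion q' = (-0.7258, 0.0071, 0.6870, -0.0353)

p' = (1.4300, -2.2000, 0.7350)
q' = (-0.7258, 0.0071, 0.6870, -0.0353)
v' = (0.8000, 2.3100, -1.7000)
ω' = (0.8607, 1.0913, 1.1795)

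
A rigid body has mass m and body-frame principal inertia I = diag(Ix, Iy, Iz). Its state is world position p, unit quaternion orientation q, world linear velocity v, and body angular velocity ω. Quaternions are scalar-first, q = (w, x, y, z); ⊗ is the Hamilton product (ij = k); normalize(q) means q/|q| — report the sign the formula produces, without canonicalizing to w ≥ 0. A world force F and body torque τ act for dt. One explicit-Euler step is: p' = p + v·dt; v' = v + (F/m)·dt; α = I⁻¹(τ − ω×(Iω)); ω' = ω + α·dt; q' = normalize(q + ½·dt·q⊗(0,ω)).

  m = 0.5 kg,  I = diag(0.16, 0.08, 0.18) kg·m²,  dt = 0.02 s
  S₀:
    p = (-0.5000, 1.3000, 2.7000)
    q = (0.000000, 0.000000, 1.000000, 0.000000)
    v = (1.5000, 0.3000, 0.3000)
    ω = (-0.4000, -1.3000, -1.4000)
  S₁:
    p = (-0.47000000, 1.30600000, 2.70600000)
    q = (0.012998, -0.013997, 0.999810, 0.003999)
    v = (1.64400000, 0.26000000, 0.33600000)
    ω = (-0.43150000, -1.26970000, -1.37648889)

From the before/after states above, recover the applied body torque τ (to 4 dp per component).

τ = (-0.0700, 0.1100, 0.1700)

ω₁ − ω₀ = (-0.03150000, 0.03030000, 0.02351111)
gyro term ω₀×Iω₀ = (0.1820, -0.0112, -0.0416)
I·α + gyro = (-0.0700, 0.1100, 0.1700)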